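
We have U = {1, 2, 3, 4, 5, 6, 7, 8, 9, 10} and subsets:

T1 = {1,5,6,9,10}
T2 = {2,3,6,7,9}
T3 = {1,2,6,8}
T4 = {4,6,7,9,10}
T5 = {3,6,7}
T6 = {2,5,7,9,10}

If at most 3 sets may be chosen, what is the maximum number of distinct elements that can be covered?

Choosing T1, T2, T3 covers {1, 2, 3, 5, 6, 7, 8, 9, 10} — 9 elements.
No choice of 3 sets does better; here 4 is left uncovered.

9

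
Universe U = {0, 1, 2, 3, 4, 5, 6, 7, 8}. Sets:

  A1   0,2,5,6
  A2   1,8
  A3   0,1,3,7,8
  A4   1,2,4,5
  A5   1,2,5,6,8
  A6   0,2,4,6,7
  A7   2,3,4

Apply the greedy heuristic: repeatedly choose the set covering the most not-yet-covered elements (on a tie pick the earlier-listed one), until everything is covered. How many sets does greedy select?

Pick 1: A3 covers 5 new elements (0, 1, 3, 7, 8).
Pick 2: A1 covers 3 new elements (2, 5, 6).
Pick 3: A4 covers 1 new elements (4).
Greedy uses 3 sets.

3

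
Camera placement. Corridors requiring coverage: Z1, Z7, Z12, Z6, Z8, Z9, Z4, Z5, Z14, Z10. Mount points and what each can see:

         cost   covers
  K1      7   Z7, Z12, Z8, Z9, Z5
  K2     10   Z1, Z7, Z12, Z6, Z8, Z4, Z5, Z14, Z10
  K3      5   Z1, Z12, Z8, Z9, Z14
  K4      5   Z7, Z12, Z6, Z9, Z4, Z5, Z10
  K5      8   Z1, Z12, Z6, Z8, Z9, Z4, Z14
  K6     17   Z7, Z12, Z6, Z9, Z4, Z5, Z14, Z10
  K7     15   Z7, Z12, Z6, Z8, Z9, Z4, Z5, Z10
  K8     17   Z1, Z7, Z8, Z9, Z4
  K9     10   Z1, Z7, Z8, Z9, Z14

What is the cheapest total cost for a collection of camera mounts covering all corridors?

10

K3, K4 cover every corridor at cost 5 + 5 = 10.
Any cover uses at least 2 camera mounts; among all covering selections none totals below 10.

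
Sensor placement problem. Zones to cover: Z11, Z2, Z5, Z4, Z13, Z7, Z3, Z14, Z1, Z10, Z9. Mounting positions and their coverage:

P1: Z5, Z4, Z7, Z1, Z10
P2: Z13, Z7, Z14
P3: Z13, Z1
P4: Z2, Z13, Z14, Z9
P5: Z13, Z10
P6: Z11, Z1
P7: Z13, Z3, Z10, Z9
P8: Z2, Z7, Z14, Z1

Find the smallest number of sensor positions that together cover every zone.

4

P1, P4, P6, P7 together cover {Z11, Z2, Z5, Z4, Z13, Z7, Z3, Z14, Z1, Z10, Z9} — every zone.
No 3 of the 8 sensor positions cover everything (all 56 triples fall short), so 4 is minimum.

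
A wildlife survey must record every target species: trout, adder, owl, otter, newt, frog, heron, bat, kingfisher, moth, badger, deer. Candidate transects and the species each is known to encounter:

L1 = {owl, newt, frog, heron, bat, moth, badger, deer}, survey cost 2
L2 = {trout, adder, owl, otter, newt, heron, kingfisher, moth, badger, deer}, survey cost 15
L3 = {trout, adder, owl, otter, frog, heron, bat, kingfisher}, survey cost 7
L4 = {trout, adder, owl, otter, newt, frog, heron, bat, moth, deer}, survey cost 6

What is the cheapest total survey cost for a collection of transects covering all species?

9

L1, L3 cover every species at survey cost 2 + 7 = 9.
Any cover uses at least 2 transects; among all covering selections none totals below 9.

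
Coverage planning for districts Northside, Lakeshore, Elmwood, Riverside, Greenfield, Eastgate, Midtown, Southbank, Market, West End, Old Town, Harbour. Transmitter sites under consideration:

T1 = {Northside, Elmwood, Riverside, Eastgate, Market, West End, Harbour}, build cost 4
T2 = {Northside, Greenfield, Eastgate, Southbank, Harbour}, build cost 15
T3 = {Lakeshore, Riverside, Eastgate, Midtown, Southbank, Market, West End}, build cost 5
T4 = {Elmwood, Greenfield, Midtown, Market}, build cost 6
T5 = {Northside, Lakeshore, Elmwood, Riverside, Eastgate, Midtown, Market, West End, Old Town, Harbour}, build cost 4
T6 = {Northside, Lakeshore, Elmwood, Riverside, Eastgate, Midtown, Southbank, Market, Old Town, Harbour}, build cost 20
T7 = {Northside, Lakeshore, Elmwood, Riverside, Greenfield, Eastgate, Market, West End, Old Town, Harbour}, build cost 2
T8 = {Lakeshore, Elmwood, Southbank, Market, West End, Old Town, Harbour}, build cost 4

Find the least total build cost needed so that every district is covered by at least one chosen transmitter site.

T3, T7 cover every district at build cost 5 + 2 = 7.
Any cover uses at least 2 transmitter sites; among all covering selections none totals below 7.

7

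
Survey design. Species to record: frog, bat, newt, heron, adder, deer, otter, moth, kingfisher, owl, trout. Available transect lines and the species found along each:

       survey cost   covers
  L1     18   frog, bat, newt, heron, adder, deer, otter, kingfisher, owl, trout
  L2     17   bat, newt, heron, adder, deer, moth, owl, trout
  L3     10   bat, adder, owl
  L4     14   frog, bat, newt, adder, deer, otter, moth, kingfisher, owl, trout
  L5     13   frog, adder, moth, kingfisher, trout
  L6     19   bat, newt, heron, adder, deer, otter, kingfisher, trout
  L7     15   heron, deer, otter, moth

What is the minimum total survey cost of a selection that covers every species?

L4, L7 cover every species at survey cost 14 + 15 = 29.
Any cover uses at least 2 transects; among all covering selections none totals below 29.

29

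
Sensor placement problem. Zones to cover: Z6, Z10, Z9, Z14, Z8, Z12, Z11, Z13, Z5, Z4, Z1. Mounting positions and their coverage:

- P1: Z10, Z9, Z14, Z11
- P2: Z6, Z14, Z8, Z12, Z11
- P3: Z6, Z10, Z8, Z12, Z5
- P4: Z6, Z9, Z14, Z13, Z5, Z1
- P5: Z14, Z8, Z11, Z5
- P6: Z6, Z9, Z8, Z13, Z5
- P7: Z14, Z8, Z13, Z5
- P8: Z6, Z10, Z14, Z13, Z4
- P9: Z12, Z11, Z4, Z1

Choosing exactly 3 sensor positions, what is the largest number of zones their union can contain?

11

Choosing P1, P6, P9 covers {Z6, Z10, Z9, Z14, Z8, Z12, Z11, Z13, Z5, Z4, Z1} — 11 zones.
That is all 11 zones.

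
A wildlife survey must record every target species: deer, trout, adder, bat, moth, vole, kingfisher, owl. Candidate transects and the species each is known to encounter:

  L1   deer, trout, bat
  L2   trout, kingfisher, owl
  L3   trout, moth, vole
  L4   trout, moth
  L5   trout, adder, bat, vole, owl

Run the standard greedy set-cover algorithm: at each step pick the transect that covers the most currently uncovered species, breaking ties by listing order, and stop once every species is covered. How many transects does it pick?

4

Pick 1: L5 covers 5 new species (trout, adder, bat, vole, owl).
Pick 2: L1 covers 1 new species (deer).
Pick 3: L2 covers 1 new species (kingfisher).
Pick 4: L3 covers 1 new species (moth).
Greedy uses 4 transects.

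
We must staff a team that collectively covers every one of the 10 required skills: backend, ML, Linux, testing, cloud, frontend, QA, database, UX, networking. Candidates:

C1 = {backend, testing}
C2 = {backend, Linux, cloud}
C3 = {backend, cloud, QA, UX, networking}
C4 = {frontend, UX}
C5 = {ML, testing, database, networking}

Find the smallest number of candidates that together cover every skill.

C2, C3, C4, C5 together cover {backend, ML, Linux, testing, cloud, frontend, QA, database, UX, networking} — every skill.
No 3 of the 5 candidates cover everything (all 10 triples fall short), so 4 is minimum.

4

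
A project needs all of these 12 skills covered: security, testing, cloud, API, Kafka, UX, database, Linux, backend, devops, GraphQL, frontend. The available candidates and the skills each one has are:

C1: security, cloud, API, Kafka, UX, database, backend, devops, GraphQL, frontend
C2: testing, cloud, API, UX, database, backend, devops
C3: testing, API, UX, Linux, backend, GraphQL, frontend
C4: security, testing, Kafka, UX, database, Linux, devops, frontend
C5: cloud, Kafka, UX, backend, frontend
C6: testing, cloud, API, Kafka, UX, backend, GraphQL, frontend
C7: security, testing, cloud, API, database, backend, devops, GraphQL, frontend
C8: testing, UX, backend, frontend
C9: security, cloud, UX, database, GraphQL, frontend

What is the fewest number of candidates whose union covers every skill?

C1, C3 together cover {security, testing, cloud, API, Kafka, UX, database, Linux, backend, devops, GraphQL, frontend} — every skill.
No single candidate contains all 12 skills, so 2 is optimal.

2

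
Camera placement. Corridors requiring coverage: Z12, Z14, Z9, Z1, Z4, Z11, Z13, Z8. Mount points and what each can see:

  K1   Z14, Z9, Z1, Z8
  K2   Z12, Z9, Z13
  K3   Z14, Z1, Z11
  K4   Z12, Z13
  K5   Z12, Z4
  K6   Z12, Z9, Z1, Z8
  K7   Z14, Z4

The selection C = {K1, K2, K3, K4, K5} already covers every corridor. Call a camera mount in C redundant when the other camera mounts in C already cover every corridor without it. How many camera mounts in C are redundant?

Drop K1: Z8 uncovered — not redundant.
Drop K2: the rest still cover every corridor — redundant.
Drop K3: Z11 uncovered — not redundant.
Drop K4: the rest still cover every corridor — redundant.
Drop K5: Z4 uncovered — not redundant.
2 redundant: K2, K4.

2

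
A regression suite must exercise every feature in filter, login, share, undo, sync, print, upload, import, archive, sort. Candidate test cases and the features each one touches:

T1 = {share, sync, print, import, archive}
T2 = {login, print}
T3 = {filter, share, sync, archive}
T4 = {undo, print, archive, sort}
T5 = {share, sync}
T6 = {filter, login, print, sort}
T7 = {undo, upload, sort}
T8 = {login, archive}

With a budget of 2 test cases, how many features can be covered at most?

8

Choosing T1, T6 covers {filter, login, share, sync, print, import, archive, sort} — 8 features.
No choice of 2 test cases does better; here undo, upload are left uncovered.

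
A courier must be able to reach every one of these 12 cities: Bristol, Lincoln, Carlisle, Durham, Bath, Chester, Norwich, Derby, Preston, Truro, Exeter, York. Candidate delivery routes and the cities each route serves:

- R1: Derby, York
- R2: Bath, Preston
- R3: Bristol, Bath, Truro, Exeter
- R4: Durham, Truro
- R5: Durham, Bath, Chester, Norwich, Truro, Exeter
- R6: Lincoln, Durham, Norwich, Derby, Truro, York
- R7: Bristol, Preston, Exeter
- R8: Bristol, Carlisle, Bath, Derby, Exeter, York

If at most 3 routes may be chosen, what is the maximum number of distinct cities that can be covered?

11

Choosing R2, R5, R8 covers {Bristol, Carlisle, Durham, Bath, Chester, Norwich, Derby, Preston, Truro, Exeter, York} — 11 cities.
No choice of 3 routes does better; here Lincoln is left uncovered.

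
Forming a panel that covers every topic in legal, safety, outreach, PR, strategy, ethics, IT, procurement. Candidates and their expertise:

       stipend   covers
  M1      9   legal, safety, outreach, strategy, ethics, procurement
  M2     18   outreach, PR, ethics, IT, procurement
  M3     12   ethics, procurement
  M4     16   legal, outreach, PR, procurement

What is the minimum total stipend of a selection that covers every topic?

M1, M2 cover every topic at stipend 9 + 18 = 27.
Any cover uses at least 2 members; among all covering selections none totals below 27.

27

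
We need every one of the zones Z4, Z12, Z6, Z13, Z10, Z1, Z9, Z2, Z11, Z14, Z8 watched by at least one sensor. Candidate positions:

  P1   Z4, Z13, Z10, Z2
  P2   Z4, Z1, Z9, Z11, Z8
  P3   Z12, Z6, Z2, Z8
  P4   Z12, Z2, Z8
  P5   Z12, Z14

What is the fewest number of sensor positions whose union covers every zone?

4

P1, P2, P3, P5 together cover {Z4, Z12, Z6, Z13, Z10, Z1, Z9, Z2, Z11, Z14, Z8} — every zone.
No 3 of the 5 sensor positions cover everything (all 10 triples fall short), so 4 is minimum.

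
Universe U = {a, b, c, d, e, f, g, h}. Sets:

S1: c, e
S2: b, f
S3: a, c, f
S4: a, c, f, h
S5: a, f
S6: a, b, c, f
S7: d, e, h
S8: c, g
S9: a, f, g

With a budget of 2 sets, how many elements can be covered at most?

7

Choosing S6, S7 covers {a, b, c, d, e, f, h} — 7 elements.
No choice of 2 sets does better; here g is left uncovered.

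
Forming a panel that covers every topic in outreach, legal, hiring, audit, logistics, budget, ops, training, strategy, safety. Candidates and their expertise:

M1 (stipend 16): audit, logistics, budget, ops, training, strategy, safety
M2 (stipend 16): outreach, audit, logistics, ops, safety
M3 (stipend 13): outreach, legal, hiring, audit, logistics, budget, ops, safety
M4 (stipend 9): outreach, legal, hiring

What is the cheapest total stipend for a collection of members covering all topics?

M1, M4 cover every topic at stipend 16 + 9 = 25.
Any cover uses at least 2 members; among all covering selections none totals below 25.
Greedy by coverage-per-stipend would pick M3, M1 for 29 — worse than the optimum 25.

25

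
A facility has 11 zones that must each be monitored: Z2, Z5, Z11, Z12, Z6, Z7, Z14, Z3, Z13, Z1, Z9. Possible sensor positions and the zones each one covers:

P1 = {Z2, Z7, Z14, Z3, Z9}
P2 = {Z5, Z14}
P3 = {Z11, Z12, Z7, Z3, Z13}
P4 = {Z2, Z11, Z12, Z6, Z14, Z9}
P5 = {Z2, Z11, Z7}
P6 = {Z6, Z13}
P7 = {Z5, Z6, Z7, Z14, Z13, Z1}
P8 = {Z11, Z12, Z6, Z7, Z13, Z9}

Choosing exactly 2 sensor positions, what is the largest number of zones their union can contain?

10

Choosing P4, P7 covers {Z2, Z5, Z11, Z12, Z6, Z7, Z14, Z13, Z1, Z9} — 10 zones.
No choice of 2 sensor positions does better; here Z3 is left uncovered.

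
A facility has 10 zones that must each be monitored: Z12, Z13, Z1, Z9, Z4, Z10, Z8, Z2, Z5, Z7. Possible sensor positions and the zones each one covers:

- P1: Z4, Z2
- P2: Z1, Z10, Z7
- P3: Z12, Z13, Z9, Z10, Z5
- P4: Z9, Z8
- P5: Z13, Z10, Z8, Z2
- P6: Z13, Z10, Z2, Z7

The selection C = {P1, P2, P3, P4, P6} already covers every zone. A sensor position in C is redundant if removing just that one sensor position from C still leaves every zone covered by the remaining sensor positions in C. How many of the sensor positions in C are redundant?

Drop P1: Z4 uncovered — not redundant.
Drop P2: Z1 uncovered — not redundant.
Drop P3: Z12, Z5 uncovered — not redundant.
Drop P4: Z8 uncovered — not redundant.
Drop P6: the rest still cover every zone — redundant.
1 redundant: P6.

1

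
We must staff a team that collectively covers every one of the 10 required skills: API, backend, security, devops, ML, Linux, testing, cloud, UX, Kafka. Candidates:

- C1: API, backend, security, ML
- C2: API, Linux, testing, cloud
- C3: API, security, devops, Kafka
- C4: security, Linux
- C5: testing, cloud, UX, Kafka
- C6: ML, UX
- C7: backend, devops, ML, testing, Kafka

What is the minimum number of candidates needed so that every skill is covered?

4

C1, C2, C3, C5 together cover {API, backend, security, devops, ML, Linux, testing, cloud, UX, Kafka} — every skill.
No 3 of the 7 candidates cover everything (all 35 triples fall short), so 4 is minimum.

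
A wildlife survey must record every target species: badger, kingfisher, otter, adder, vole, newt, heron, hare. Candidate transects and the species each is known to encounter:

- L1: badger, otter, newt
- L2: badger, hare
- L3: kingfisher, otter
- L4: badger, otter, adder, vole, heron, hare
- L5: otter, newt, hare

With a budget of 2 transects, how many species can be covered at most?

Choosing L1, L4 covers {badger, otter, adder, vole, newt, heron, hare} — 7 species.
No choice of 2 transects does better; here kingfisher is left uncovered.

7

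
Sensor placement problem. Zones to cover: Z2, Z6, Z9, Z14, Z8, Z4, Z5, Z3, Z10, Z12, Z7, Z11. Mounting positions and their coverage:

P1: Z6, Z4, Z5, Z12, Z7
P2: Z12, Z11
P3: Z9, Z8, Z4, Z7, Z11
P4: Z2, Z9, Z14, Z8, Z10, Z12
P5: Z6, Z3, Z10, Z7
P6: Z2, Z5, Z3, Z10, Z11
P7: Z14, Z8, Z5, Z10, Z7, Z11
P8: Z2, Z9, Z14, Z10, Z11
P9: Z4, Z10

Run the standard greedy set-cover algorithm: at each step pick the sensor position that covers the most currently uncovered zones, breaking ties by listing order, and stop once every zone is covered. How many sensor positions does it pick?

3

Pick 1: P4 covers 6 new zones (Z2, Z9, Z14, Z8, Z10, Z12).
Pick 2: P1 covers 4 new zones (Z6, Z4, Z5, Z7).
Pick 3: P6 covers 2 new zones (Z3, Z11).
Greedy uses 3 sensor positions.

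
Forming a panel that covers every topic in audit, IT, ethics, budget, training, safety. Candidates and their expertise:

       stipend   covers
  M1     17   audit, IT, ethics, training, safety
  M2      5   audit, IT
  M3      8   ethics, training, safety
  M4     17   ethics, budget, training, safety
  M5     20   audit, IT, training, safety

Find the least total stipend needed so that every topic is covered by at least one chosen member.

22

M2, M4 cover every topic at stipend 5 + 17 = 22.
Any cover uses at least 2 members; among all covering selections none totals below 22.
Greedy by coverage-per-stipend would pick M2, M3, M4 for 30 — worse than the optimum 22.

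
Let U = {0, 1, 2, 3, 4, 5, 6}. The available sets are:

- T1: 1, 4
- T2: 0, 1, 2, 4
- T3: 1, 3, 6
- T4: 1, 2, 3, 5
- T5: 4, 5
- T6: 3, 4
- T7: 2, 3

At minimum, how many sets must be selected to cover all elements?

T2, T3, T4 together cover {0, 1, 2, 3, 4, 5, 6} — every element.
No 2 of the 7 sets cover everything (all 21 pairs fall short), so 3 is minimum.

3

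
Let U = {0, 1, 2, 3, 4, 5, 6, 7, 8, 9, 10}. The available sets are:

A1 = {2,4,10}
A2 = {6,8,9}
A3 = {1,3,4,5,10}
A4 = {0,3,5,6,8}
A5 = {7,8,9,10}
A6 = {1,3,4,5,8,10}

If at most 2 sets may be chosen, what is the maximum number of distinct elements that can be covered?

8

Choosing A1, A4 covers {0, 2, 3, 4, 5, 6, 8, 10} — 8 elements.
No choice of 2 sets does better; here 1, 7, 9 are left uncovered.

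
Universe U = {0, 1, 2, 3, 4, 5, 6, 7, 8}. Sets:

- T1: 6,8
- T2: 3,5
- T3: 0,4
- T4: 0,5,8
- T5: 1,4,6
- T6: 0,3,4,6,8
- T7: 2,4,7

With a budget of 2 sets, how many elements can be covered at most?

Choosing T6, T7 covers {0, 2, 3, 4, 6, 7, 8} — 7 elements.
No choice of 2 sets does better; here 1, 5 are left uncovered.

7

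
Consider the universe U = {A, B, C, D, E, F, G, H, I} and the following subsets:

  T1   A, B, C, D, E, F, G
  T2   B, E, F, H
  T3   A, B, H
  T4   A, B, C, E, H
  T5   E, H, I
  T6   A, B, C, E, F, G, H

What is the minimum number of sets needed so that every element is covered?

T1, T5 together cover {A, B, C, D, E, F, G, H, I} — every element.
No single set contains all 9 elements, so 2 is optimal.

2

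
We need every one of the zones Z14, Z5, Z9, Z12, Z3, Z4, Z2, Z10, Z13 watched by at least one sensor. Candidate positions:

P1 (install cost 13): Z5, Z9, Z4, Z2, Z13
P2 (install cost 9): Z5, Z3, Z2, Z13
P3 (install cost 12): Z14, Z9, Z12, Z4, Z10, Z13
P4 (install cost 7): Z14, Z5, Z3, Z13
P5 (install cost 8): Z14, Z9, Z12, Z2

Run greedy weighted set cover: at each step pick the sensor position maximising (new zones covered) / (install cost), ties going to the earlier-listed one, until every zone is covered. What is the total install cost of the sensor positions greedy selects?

Pick 1: P4 adds 4 new (Z14, Z5, Z3, Z13) at install cost 7 (ratio 4/7).
Pick 2: P5 adds 3 new (Z9, Z12, Z2) at install cost 8 (ratio 3/8).
Pick 3: P3 adds 2 new (Z4, Z10) at install cost 12 (ratio 2/12).
Greedy total install cost: 7 + 8 + 12 = 27. (The true optimum is 21, so greedy overshoots here.)

27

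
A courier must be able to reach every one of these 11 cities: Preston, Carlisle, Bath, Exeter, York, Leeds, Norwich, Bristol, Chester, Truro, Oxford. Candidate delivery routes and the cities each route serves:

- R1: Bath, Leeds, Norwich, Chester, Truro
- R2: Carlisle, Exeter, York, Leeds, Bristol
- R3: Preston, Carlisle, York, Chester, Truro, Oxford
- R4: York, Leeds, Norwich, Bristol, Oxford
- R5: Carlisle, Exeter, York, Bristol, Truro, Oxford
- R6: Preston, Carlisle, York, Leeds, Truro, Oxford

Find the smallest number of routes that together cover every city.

R1, R2, R3 together cover {Preston, Carlisle, Bath, Exeter, York, Leeds, Norwich, Bristol, Chester, Truro, Oxford} — every city.
No 2 of the 6 routes cover everything (all 15 pairs fall short), so 3 is minimum.

3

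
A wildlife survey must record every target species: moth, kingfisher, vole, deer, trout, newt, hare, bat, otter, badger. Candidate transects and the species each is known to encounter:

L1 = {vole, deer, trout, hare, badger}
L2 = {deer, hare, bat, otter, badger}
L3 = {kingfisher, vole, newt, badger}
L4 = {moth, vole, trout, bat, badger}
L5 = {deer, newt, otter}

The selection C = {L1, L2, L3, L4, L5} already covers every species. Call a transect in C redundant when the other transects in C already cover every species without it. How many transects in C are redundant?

3

Drop L1: the rest still cover every species — redundant.
Drop L2: the rest still cover every species — redundant.
Drop L3: kingfisher uncovered — not redundant.
Drop L4: moth uncovered — not redundant.
Drop L5: the rest still cover every species — redundant.
3 redundant: L1, L2, L5.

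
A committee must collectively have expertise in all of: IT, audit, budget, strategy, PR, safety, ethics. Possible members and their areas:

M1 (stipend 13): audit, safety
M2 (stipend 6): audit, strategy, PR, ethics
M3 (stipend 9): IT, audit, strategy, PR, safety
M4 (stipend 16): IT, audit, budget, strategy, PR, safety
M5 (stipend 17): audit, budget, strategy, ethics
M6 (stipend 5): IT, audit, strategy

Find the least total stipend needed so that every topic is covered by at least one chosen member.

22

M2, M4 cover every topic at stipend 6 + 16 = 22.
Any cover uses at least 2 members; among all covering selections none totals below 22.
Greedy by coverage-per-stipend would pick M2, M3, M4 for 31 — worse than the optimum 22.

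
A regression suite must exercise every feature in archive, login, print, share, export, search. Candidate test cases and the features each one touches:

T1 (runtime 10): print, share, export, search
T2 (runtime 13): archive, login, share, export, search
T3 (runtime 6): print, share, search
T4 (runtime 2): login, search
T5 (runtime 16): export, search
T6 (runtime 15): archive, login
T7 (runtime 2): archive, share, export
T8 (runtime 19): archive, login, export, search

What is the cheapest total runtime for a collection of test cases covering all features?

10

T3, T4, T7 cover every feature at runtime 6 + 2 + 2 = 10.
Any cover uses at least 2 test cases; among all covering selections none totals below 10.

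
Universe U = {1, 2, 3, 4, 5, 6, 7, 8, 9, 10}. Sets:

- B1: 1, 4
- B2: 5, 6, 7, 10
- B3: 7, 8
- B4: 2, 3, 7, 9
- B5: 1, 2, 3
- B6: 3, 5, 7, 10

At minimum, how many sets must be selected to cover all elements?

4

B1, B2, B3, B4 together cover {1, 2, 3, 4, 5, 6, 7, 8, 9, 10} — every element.
No 3 of the 6 sets cover everything (all 20 triples fall short), so 4 is minimum.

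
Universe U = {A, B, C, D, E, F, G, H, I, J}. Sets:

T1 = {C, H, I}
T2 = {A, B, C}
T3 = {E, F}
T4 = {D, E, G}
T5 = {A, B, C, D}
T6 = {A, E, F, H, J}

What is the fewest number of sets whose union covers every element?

T1, T2, T4, T6 together cover {A, B, C, D, E, F, G, H, I, J} — every element.
No 3 of the 6 sets cover everything (all 20 triples fall short), so 4 is minimum.

4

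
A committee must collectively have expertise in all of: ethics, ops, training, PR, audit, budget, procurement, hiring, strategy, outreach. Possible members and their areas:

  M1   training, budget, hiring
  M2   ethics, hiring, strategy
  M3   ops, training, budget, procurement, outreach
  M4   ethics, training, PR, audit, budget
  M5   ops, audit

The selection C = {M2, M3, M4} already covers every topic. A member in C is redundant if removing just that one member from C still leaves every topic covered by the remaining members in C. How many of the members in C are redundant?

0

Drop M2: hiring, strategy uncovered — not redundant.
Drop M3: ops, procurement, outreach uncovered — not redundant.
Drop M4: PR, audit uncovered — not redundant.
None of the members in C is redundant.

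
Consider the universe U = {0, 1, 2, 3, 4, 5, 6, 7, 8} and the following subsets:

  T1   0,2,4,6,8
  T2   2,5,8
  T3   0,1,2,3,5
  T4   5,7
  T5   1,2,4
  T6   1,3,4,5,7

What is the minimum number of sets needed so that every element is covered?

2

T1, T6 together cover {0, 1, 2, 3, 4, 5, 6, 7, 8} — every element.
No single set contains all 9 elements, so 2 is optimal.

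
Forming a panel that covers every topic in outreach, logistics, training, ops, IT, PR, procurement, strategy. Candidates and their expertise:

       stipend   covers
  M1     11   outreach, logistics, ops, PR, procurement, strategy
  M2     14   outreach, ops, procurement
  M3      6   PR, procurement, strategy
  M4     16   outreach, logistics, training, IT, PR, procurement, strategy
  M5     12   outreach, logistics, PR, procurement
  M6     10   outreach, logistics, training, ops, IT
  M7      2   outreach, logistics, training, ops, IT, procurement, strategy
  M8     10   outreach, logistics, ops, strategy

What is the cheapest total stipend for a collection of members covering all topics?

8

M3, M7 cover every topic at stipend 6 + 2 = 8.
Any cover uses at least 2 members; among all covering selections none totals below 8.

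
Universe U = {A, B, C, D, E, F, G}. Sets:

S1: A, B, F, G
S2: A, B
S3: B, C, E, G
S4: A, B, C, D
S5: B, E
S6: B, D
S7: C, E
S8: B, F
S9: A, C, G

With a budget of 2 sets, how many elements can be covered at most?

Choosing S1, S3 covers {A, B, C, E, F, G} — 6 elements.
No choice of 2 sets does better; here D is left uncovered.

6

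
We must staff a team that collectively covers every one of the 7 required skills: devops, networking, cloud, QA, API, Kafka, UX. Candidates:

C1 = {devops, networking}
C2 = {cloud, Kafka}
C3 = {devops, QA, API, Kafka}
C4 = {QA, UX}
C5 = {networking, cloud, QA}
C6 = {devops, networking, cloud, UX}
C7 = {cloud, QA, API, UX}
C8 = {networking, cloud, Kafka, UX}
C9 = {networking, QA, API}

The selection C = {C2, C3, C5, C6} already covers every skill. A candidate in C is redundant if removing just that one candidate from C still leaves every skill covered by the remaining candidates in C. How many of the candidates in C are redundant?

2

Drop C2: the rest still cover every skill — redundant.
Drop C3: API uncovered — not redundant.
Drop C5: the rest still cover every skill — redundant.
Drop C6: UX uncovered — not redundant.
2 redundant: C2, C5.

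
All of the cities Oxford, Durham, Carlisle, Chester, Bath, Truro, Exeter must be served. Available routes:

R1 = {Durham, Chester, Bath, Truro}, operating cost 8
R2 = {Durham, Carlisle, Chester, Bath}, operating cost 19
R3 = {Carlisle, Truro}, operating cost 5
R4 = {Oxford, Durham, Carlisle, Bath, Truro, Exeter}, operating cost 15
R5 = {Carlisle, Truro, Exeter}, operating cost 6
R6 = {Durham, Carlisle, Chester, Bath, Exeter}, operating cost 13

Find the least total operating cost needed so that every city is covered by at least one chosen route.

23

R1, R4 cover every city at operating cost 8 + 15 = 23.
Any cover uses at least 2 routes; among all covering selections none totals below 23.
Greedy by coverage-per-operating cost would pick R1, R5, R4 for 29 — worse than the optimum 23.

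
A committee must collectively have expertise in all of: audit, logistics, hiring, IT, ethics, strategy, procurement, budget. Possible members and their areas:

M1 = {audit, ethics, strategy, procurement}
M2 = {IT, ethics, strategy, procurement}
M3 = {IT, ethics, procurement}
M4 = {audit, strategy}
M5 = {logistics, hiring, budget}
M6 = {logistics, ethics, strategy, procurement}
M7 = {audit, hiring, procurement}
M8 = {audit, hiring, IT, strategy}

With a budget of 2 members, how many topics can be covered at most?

Choosing M1, M5 covers {audit, logistics, hiring, ethics, strategy, procurement, budget} — 7 topics.
No choice of 2 members does better; here IT is left uncovered.

7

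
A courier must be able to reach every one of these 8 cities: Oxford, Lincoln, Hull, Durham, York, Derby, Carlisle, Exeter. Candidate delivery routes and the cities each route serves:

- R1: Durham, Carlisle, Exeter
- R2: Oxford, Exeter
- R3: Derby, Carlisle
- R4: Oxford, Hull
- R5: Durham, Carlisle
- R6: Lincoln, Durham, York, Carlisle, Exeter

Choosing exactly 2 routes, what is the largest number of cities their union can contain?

Choosing R4, R6 covers {Oxford, Lincoln, Hull, Durham, York, Carlisle, Exeter} — 7 cities.
No choice of 2 routes does better; here Derby is left uncovered.

7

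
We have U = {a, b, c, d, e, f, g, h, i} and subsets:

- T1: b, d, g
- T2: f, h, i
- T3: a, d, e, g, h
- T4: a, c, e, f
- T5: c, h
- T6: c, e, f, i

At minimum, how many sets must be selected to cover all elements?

T1, T2, T4 together cover {a, b, c, d, e, f, g, h, i} — every element.
No 2 of the 6 sets cover everything (all 15 pairs fall short), so 3 is minimum.

3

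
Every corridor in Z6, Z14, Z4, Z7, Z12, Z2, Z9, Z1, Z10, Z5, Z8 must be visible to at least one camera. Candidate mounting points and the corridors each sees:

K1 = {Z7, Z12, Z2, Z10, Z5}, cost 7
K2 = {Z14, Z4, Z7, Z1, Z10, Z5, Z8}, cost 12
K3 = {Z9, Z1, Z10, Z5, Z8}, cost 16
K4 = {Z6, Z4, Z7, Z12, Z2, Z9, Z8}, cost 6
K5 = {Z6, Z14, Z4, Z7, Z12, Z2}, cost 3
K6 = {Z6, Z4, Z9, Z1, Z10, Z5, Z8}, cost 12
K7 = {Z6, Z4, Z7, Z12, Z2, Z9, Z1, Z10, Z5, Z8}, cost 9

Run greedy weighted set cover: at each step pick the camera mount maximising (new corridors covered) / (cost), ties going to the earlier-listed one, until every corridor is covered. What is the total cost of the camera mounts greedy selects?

12

Pick 1: K5 adds 6 new (Z6, Z14, Z4, Z7, Z12, Z2) at cost 3 (ratio 6/3).
Pick 2: K7 adds 5 new (Z9, Z1, Z10, Z5, Z8) at cost 9 (ratio 5/9).
Greedy total cost: 3 + 9 = 12.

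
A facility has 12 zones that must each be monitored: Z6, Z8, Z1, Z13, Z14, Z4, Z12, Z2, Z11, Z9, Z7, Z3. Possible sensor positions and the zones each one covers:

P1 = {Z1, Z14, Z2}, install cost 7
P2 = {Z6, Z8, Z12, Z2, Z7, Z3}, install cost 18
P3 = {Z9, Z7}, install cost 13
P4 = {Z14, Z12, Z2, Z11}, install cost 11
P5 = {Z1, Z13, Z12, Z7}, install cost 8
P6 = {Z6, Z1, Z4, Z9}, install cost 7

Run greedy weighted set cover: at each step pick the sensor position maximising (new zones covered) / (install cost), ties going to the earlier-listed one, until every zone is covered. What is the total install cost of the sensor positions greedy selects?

51

Pick 1: P6 adds 4 new (Z6, Z1, Z4, Z9) at install cost 7 (ratio 4/7).
Pick 2: P5 adds 3 new (Z13, Z12, Z7) at install cost 8 (ratio 3/8).
Pick 3: P1 adds 2 new (Z14, Z2) at install cost 7 (ratio 2/7).
Pick 4: P2 adds 2 new (Z8, Z3) at install cost 18 (ratio 2/18).
Pick 5: P4 adds 1 new (Z11) at install cost 11 (ratio 1/11).
Greedy total install cost: 7 + 8 + 7 + 18 + 11 = 51. (The true optimum is 44, so greedy overshoots here.)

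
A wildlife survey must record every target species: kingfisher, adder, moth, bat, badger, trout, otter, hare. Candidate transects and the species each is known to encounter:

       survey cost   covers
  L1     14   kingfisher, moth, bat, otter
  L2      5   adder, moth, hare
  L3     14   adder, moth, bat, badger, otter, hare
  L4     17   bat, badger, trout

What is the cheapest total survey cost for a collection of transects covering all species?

L1, L2, L4 cover every species at survey cost 14 + 5 + 17 = 36.
Any cover uses at least 3 transects; among all covering selections none totals below 36.

36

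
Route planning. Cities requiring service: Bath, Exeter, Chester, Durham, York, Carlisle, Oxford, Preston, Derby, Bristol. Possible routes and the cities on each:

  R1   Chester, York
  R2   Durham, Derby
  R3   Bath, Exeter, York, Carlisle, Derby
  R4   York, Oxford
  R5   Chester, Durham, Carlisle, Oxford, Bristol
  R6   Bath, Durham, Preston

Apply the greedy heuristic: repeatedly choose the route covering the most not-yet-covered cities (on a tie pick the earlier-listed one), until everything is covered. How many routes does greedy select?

Pick 1: R3 covers 5 new cities (Bath, Exeter, York, Carlisle, Derby).
Pick 2: R5 covers 4 new cities (Chester, Durham, Oxford, Bristol).
Pick 3: R6 covers 1 new cities (Preston).
Greedy uses 3 routes.

3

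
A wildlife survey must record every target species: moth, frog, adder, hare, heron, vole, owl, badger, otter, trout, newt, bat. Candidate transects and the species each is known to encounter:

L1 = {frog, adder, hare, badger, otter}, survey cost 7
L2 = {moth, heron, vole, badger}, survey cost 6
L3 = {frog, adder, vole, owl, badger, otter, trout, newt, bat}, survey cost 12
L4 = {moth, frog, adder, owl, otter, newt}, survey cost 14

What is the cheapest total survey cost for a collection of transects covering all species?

25

L1, L2, L3 cover every species at survey cost 7 + 6 + 12 = 25.
Any cover uses at least 3 transects; among all covering selections none totals below 25.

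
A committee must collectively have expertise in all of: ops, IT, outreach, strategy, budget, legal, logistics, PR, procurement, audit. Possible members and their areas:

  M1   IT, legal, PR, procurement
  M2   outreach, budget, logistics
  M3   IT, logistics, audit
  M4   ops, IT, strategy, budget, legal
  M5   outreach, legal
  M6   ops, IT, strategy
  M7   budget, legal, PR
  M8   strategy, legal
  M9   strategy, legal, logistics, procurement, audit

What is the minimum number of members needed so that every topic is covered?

4

M1, M2, M3, M4 together cover {ops, IT, outreach, strategy, budget, legal, logistics, PR, procurement, audit} — every topic.
No 3 of the 9 members cover everything (all 84 triples fall short), so 4 is minimum.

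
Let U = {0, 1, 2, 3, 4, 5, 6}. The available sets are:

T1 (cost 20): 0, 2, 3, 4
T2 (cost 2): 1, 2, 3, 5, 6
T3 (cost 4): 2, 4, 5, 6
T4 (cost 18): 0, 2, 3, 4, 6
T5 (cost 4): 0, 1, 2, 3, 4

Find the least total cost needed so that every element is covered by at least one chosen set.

6

T2, T5 cover every element at cost 2 + 4 = 6.
Any cover uses at least 2 sets; among all covering selections none totals below 6.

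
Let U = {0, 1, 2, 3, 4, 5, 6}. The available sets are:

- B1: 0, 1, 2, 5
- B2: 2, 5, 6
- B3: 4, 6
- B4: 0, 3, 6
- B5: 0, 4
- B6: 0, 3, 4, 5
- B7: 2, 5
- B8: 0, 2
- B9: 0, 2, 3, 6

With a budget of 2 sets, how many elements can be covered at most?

6

Choosing B1, B3 covers {0, 1, 2, 4, 5, 6} — 6 elements.
No choice of 2 sets does better; here 3 is left uncovered.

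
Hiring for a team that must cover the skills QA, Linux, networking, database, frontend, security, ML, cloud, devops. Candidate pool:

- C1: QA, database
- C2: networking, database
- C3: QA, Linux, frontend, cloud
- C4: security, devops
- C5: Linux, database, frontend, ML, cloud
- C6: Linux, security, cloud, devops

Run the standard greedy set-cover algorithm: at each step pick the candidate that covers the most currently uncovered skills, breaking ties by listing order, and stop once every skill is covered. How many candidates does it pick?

4

Pick 1: C5 covers 5 new skills (Linux, database, frontend, ML, cloud).
Pick 2: C4 covers 2 new skills (security, devops).
Pick 3: C1 covers 1 new skills (QA).
Pick 4: C2 covers 1 new skills (networking).
Greedy uses 4 candidates.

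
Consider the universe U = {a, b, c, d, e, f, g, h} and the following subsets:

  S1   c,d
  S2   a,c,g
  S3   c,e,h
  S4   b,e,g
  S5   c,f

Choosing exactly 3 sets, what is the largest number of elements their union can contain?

Choosing S1, S2, S3 covers {a, c, d, e, g, h} — 6 elements.
No choice of 3 sets does better; here b, f are left uncovered.

6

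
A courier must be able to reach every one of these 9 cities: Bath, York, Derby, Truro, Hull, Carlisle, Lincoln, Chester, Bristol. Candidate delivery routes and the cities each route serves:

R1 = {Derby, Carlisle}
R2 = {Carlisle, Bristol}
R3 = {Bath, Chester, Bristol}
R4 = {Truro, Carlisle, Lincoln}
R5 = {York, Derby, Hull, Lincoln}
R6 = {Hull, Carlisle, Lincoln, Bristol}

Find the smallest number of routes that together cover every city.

3

R3, R4, R5 together cover {Bath, York, Derby, Truro, Hull, Carlisle, Lincoln, Chester, Bristol} — every city.
No 2 of the 6 routes cover everything (all 15 pairs fall short), so 3 is minimum.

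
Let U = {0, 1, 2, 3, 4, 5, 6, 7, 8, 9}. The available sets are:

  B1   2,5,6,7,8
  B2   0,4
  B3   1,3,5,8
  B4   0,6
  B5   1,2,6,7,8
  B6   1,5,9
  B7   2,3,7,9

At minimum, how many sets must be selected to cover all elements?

4

B1, B2, B3, B6 together cover {0, 1, 2, 3, 4, 5, 6, 7, 8, 9} — every element.
No 3 of the 7 sets cover everything (all 35 triples fall short), so 4 is minimum.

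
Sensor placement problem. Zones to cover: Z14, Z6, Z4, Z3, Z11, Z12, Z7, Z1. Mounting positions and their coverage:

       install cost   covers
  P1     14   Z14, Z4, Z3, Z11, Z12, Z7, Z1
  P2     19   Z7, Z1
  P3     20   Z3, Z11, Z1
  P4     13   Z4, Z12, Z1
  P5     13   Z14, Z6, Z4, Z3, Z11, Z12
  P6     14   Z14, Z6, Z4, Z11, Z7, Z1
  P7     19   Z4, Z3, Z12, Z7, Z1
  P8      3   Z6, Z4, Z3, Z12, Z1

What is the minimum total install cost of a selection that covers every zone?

17

P1, P8 cover every zone at install cost 14 + 3 = 17.
Any cover uses at least 2 sensor positions; among all covering selections none totals below 17.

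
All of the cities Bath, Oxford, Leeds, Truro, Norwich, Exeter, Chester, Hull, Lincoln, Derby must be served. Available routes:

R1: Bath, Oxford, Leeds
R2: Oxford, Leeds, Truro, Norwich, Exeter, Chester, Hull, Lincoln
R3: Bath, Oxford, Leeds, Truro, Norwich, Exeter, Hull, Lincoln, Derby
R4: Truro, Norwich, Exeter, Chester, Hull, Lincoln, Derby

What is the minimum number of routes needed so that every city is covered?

2

R1, R4 together cover {Bath, Oxford, Leeds, Truro, Norwich, Exeter, Chester, Hull, Lincoln, Derby} — every city.
No single route contains all 10 cities, so 2 is optimal.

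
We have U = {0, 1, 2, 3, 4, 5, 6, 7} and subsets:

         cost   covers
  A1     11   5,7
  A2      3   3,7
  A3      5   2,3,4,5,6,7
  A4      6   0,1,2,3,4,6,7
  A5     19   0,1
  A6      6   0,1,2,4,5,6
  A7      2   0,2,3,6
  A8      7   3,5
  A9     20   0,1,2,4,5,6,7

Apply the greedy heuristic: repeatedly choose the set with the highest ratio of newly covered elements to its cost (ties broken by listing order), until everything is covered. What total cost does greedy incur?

Pick 1: A7 adds 4 new (0, 2, 3, 6) at cost 2 (ratio 4/2).
Pick 2: A3 adds 3 new (4, 5, 7) at cost 5 (ratio 3/5).
Pick 3: A4 adds 1 new (1) at cost 6 (ratio 1/6).
Greedy total cost: 2 + 5 + 6 = 13. (The true optimum is 9, so greedy overshoots here.)

13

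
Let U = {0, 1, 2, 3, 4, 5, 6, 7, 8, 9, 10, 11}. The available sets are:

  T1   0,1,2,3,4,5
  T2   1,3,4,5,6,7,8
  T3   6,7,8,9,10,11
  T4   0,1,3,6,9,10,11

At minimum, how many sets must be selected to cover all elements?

T1, T3 together cover {0, 1, 2, 3, 4, 5, 6, 7, 8, 9, 10, 11} — every element.
No single set contains all 12 elements, so 2 is optimal.

2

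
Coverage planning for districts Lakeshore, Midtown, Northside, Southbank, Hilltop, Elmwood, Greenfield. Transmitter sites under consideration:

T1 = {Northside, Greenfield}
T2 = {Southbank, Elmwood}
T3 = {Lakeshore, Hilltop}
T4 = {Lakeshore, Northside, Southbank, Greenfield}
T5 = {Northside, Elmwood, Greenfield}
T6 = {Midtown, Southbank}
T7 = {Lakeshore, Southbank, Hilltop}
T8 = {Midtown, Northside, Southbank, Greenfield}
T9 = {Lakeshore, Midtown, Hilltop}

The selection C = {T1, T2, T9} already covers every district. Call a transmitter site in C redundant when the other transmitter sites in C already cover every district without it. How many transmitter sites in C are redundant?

0

Drop T1: Northside, Greenfield uncovered — not redundant.
Drop T2: Southbank, Elmwood uncovered — not redundant.
Drop T9: Lakeshore, Midtown, Hilltop uncovered — not redundant.
None of the transmitter sites in C is redundant.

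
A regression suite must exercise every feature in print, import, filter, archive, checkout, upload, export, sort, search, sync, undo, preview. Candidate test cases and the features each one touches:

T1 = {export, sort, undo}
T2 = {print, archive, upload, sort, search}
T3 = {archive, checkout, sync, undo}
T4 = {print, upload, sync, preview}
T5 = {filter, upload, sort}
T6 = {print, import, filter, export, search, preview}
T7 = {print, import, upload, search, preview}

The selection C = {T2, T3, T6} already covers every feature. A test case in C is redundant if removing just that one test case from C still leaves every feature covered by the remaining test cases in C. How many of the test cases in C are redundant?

0

Drop T2: upload, sort uncovered — not redundant.
Drop T3: checkout, sync, undo uncovered — not redundant.
Drop T6: import, filter, export, preview uncovered — not redundant.
None of the test cases in C is redundant.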